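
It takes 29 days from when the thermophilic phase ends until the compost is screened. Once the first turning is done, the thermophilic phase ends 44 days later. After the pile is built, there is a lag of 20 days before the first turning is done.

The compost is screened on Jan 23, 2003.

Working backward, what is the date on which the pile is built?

The compost is screened: Jan 23, 2003.
The thermophilic phase ends: Jan 23, 2003 − 29 days = Dec 25, 2002.
The first turning is done: Dec 25, 2002 − 44 days = Nov 11, 2002.
The pile is built: Nov 11, 2002 − 20 days = Oct 22, 2002.

Oct 22, 2002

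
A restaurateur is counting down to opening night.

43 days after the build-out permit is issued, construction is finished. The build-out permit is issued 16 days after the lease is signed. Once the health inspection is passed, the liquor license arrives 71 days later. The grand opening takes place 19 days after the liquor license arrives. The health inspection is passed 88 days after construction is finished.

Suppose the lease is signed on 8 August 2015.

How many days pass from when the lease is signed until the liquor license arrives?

218 days

Causal path: the lease is signed → the build-out permit is issued → construction is finished → the health inspection is passed → the liquor license arrives.
Total delay along the path: 16 + 43 + 88 + 71 = 218 days.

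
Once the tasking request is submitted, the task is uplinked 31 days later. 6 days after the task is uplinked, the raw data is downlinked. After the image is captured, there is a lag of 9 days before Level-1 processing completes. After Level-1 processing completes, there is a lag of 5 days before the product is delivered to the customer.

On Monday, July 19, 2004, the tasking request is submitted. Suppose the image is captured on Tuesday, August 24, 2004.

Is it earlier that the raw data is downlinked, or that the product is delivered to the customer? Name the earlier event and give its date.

The raw data is downlinked — Wednesday, August 25, 2004

The tasking request is submitted: Jul 19, 2004.
The task is uplinked: Jul 19, 2004 + 31 days = Aug 19, 2004.
The raw data is downlinked: Aug 19, 2004 + 6 days = Aug 25, 2004.
The image is captured: Aug 24, 2004.
Level-1 processing completes: Aug 24, 2004 + 9 days = Sep 2, 2004.
The product is delivered to the customer: Sep 2, 2004 + 5 days = Sep 7, 2004.
Comparing: the raw data is downlinked on Aug 25, 2004 vs the product is delivered to the customer on Sep 7, 2004. Earlier: the raw data is downlinked.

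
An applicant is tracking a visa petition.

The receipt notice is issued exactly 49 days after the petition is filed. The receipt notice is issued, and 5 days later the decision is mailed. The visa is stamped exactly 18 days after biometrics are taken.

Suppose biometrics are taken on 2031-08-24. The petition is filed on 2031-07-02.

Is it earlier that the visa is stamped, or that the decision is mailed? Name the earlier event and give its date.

Biometrics are taken: Aug 24, 2031.
The visa is stamped: Aug 24, 2031 + 18 days = Sep 11, 2031.
The petition is filed: Jul 2, 2031.
The receipt notice is issued: Jul 2, 2031 + 49 days = Aug 20, 2031.
The decision is mailed: Aug 20, 2031 + 5 days = Aug 25, 2031.
Comparing: the visa is stamped on Sep 11, 2031 vs the decision is mailed on Aug 25, 2031. Earlier: the decision is mailed.

The decision is mailed — 2031-08-25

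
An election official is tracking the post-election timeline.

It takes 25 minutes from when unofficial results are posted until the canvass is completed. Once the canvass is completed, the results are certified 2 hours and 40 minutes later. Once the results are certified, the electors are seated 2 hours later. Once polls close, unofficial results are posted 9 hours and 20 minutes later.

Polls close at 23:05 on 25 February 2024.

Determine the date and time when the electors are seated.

Polls close: 23:05 Feb 25, 2024.
Unofficial results are posted: 23:05 Feb 25, 2024 + 9h20m = 08:25 Feb 26, 2024.
The canvass is completed: 08:25 Feb 26, 2024 + 25m = 08:50 Feb 26, 2024.
The results are certified: 08:50 Feb 26, 2024 + 2h40m = 11:30 Feb 26, 2024.
The electors are seated: 11:30 Feb 26, 2024 + 2h = 13:30 Feb 26, 2024.

13:30 on 26 February 2024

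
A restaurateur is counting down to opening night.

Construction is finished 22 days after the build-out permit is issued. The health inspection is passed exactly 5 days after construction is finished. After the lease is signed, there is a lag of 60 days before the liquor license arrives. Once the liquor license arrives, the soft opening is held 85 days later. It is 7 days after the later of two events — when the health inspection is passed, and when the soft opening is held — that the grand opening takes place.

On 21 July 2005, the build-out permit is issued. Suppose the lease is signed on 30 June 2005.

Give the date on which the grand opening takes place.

29 November 2005

The build-out permit is issued: Jul 21, 2005.
Construction is finished: Jul 21, 2005 + 22 days = Aug 12, 2005.
The health inspection is passed: Aug 12, 2005 + 5 days = Aug 17, 2005.
The lease is signed: Jun 30, 2005.
The liquor license arrives: Jun 30, 2005 + 60 days = Aug 29, 2005.
The soft opening is held: Aug 29, 2005 + 85 days = Nov 22, 2005.
Both prerequisites met — the health inspection is passed (Aug 17, 2005), the soft opening is held (Nov 22, 2005); the later is Nov 22, 2005.
The grand opening takes place: Nov 22, 2005 + 7 days = Nov 29, 2005.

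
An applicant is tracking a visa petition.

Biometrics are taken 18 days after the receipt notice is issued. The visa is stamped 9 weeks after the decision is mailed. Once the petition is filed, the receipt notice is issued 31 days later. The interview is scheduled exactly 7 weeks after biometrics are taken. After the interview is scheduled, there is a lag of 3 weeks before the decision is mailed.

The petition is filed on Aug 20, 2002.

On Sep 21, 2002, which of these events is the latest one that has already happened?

The receipt notice is issued

The petition is filed: Aug 20, 2002.
The receipt notice is issued: Aug 20, 2002 + 31 days = Sep 20, 2002.
Biometrics are taken: Sep 20, 2002 + 18 days = Oct 8, 2002.
The interview is scheduled: Oct 8, 2002 + 7 weeks = Nov 26, 2002.
The decision is mailed: Nov 26, 2002 + 3 weeks = Dec 17, 2002.
The visa is stamped: Dec 17, 2002 + 9 weeks = Feb 18, 2003.
Sep 21, 2002 falls between when the receipt notice is issued (Sep 20, 2002) and when biometrics are taken (Oct 8, 2002).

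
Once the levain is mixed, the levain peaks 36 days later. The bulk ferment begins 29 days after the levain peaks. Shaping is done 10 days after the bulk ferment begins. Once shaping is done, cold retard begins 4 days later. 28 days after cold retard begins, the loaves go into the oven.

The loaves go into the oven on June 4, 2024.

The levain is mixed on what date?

February 18, 2024

The loaves go into the oven: Jun 4, 2024.
Cold retard begins: Jun 4, 2024 − 28 days = May 7, 2024.
Shaping is done: May 7, 2024 − 4 days = May 3, 2024.
The bulk ferment begins: May 3, 2024 − 10 days = Apr 23, 2024.
The levain peaks: Apr 23, 2024 − 29 days = Mar 25, 2024.
The levain is mixed: Mar 25, 2024 − 36 days = Feb 18, 2024.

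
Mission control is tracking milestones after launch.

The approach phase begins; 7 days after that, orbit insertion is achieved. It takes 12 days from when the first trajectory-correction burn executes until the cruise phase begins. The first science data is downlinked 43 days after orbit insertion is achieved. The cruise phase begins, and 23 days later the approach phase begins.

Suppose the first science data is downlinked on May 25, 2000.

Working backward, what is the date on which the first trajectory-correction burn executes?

The first science data is downlinked: May 25, 2000.
Orbit insertion is achieved: May 25, 2000 − 43 days = Apr 12, 2000.
The approach phase begins: Apr 12, 2000 − 7 days = Apr 5, 2000.
The cruise phase begins: Apr 5, 2000 − 23 days = Mar 13, 2000.
The first trajectory-correction burn executes: Mar 13, 2000 − 12 days = Mar 1, 2000.

March 1, 2000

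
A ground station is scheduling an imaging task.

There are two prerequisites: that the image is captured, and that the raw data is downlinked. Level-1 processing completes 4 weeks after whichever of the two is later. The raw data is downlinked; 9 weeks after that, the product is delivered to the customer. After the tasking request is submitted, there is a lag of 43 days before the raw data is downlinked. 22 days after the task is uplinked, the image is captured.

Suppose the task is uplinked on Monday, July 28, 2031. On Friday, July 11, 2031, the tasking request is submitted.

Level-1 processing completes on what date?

Saturday, September 20, 2031

The task is uplinked: Jul 28, 2031.
The image is captured: Jul 28, 2031 + 22 days = Aug 19, 2031.
The tasking request is submitted: Jul 11, 2031.
The raw data is downlinked: Jul 11, 2031 + 43 days = Aug 23, 2031.
Both prerequisites met — the image is captured (Aug 19, 2031), the raw data is downlinked (Aug 23, 2031); the later is Aug 23, 2031.
Level-1 processing completes: Aug 23, 2031 + 4 weeks = Sep 20, 2031.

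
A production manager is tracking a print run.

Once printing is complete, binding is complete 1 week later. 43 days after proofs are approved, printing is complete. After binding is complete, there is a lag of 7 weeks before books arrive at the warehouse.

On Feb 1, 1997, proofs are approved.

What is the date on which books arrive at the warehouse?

Proofs are approved: Feb 1, 1997.
Printing is complete: Feb 1, 1997 + 43 days = Mar 16, 1997.
Binding is complete: Mar 16, 1997 + 1 week = Mar 23, 1997.
Books arrive at the warehouse: Mar 23, 1997 + 7 weeks = May 11, 1997.

May 11, 1997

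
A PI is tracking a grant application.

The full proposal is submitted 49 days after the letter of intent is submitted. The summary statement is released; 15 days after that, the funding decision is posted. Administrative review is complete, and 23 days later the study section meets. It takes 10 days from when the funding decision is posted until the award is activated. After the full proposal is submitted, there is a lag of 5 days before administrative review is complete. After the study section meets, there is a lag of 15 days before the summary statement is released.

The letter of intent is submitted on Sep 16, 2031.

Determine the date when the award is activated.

The letter of intent is submitted: Sep 16, 2031.
The full proposal is submitted: Sep 16, 2031 + 49 days = Nov 4, 2031.
Administrative review is complete: Nov 4, 2031 + 5 days = Nov 9, 2031.
The study section meets: Nov 9, 2031 + 23 days = Dec 2, 2031.
The summary statement is released: Dec 2, 2031 + 15 days = Dec 17, 2031.
The funding decision is posted: Dec 17, 2031 + 15 days = Jan 1, 2032.
The award is activated: Jan 1, 2032 + 10 days = Jan 11, 2032.

Jan 11, 2032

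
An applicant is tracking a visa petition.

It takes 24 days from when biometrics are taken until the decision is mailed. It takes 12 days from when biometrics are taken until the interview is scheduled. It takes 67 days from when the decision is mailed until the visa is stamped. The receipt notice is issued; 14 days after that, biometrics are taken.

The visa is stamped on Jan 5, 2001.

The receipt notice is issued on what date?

The visa is stamped: Jan 5, 2001.
The decision is mailed: Jan 5, 2001 − 67 days = Oct 30, 2000.
Biometrics are taken: Oct 30, 2000 − 24 days = Oct 6, 2000.
The receipt notice is issued: Oct 6, 2000 − 14 days = Sep 22, 2000.

Sep 22, 2000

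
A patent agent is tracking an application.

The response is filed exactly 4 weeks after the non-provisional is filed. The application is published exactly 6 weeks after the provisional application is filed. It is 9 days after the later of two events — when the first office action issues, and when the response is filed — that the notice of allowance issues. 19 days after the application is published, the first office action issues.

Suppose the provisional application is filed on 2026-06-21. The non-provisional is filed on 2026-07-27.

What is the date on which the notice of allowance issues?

2026-09-02

The provisional application is filed: Jun 21, 2026.
The application is published: Jun 21, 2026 + 6 weeks = Aug 2, 2026.
The first office action issues: Aug 2, 2026 + 19 days = Aug 21, 2026.
The non-provisional is filed: Jul 27, 2026.
The response is filed: Jul 27, 2026 + 4 weeks = Aug 24, 2026.
Both prerequisites met — the first office action issues (Aug 21, 2026), the response is filed (Aug 24, 2026); the later is Aug 24, 2026.
The notice of allowance issues: Aug 24, 2026 + 9 days = Sep 2, 2026.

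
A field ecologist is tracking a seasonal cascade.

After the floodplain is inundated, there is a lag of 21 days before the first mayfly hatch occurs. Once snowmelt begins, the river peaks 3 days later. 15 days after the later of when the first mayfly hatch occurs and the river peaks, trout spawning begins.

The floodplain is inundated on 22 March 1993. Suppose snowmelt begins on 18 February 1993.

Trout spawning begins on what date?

The floodplain is inundated: Mar 22, 1993.
The first mayfly hatch occurs: Mar 22, 1993 + 21 days = Apr 12, 1993.
Snowmelt begins: Feb 18, 1993.
The river peaks: Feb 18, 1993 + 3 days = Feb 21, 1993.
Both prerequisites met — the first mayfly hatch occurs (Apr 12, 1993), the river peaks (Feb 21, 1993); the later is Apr 12, 1993.
Trout spawning begins: Apr 12, 1993 + 15 days = Apr 27, 1993.

27 April 1993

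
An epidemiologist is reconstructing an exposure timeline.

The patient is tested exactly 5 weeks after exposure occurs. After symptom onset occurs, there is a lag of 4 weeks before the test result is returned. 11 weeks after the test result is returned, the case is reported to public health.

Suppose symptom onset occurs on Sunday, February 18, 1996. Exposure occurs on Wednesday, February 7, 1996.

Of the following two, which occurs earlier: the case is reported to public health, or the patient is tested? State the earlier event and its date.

The patient is tested — Wednesday, March 13, 1996

Symptom onset occurs: Feb 18, 1996.
The test result is returned: Feb 18, 1996 + 4 weeks = Mar 17, 1996.
The case is reported to public health: Mar 17, 1996 + 11 weeks = Jun 2, 1996.
Exposure occurs: Feb 7, 1996.
The patient is tested: Feb 7, 1996 + 5 weeks = Mar 13, 1996.
Comparing: the case is reported to public health on Jun 2, 1996 vs the patient is tested on Mar 13, 1996. Earlier: the patient is tested.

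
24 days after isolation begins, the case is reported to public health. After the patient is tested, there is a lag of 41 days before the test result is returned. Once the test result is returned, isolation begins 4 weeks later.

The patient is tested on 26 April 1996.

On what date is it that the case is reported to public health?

The patient is tested: Apr 26, 1996.
The test result is returned: Apr 26, 1996 + 41 days = Jun 6, 1996.
Isolation begins: Jun 6, 1996 + 4 weeks = Jul 4, 1996.
The case is reported to public health: Jul 4, 1996 + 24 days = Jul 28, 1996.

28 July 1996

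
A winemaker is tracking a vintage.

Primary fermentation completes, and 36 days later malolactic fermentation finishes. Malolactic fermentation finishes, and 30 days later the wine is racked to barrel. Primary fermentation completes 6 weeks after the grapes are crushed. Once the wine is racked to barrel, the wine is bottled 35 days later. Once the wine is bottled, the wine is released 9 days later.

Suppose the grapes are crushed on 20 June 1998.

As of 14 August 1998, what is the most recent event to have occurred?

Primary fermentation completes

The grapes are crushed: Jun 20, 1998.
Primary fermentation completes: Jun 20, 1998 + 6 weeks = Aug 1, 1998.
Malolactic fermentation finishes: Aug 1, 1998 + 36 days = Sep 6, 1998.
The wine is racked to barrel: Sep 6, 1998 + 30 days = Oct 6, 1998.
The wine is bottled: Oct 6, 1998 + 35 days = Nov 10, 1998.
The wine is released: Nov 10, 1998 + 9 days = Nov 19, 1998.
Aug 14, 1998 falls between when primary fermentation completes (Aug 1, 1998) and when malolactic fermentation finishes (Sep 6, 1998).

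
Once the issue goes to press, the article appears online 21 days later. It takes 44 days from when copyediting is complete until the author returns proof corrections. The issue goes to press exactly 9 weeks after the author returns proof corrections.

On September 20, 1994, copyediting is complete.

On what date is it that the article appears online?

January 26, 1995

Copyediting is complete: Sep 20, 1994.
The author returns proof corrections: Sep 20, 1994 + 44 days = Nov 3, 1994.
The issue goes to press: Nov 3, 1994 + 9 weeks = Jan 5, 1995.
The article appears online: Jan 5, 1995 + 21 days = Jan 26, 1995.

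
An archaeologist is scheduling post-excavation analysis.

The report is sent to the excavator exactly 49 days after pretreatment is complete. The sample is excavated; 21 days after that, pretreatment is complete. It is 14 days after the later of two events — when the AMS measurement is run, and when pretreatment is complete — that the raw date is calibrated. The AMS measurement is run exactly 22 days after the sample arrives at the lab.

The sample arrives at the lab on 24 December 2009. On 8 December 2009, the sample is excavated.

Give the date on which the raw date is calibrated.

29 January 2010

The sample arrives at the lab: Dec 24, 2009.
The AMS measurement is run: Dec 24, 2009 + 22 days = Jan 15, 2010.
The sample is excavated: Dec 8, 2009.
Pretreatment is complete: Dec 8, 2009 + 21 days = Dec 29, 2009.
Both prerequisites met — the AMS measurement is run (Jan 15, 2010), pretreatment is complete (Dec 29, 2009); the later is Jan 15, 2010.
The raw date is calibrated: Jan 15, 2010 + 14 days = Jan 29, 2010.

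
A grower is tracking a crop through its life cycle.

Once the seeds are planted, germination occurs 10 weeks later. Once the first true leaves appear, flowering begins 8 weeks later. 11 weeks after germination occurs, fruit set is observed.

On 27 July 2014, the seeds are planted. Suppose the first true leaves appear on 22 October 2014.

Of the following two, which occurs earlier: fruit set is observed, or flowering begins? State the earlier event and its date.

Flowering begins — 17 December 2014

The seeds are planted: Jul 27, 2014.
Germination occurs: Jul 27, 2014 + 10 weeks = Oct 5, 2014.
Fruit set is observed: Oct 5, 2014 + 11 weeks = Dec 21, 2014.
The first true leaves appear: Oct 22, 2014.
Flowering begins: Oct 22, 2014 + 8 weeks = Dec 17, 2014.
Comparing: fruit set is observed on Dec 21, 2014 vs flowering begins on Dec 17, 2014. Earlier: flowering begins.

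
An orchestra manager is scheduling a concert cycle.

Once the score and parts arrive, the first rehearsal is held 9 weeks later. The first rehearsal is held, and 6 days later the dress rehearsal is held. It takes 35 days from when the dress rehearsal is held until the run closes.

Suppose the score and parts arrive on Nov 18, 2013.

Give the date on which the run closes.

Mar 2, 2014

The score and parts arrive: Nov 18, 2013.
The first rehearsal is held: Nov 18, 2013 + 9 weeks = Jan 20, 2014.
The dress rehearsal is held: Jan 20, 2014 + 6 days = Jan 26, 2014.
The run closes: Jan 26, 2014 + 35 days = Mar 2, 2014.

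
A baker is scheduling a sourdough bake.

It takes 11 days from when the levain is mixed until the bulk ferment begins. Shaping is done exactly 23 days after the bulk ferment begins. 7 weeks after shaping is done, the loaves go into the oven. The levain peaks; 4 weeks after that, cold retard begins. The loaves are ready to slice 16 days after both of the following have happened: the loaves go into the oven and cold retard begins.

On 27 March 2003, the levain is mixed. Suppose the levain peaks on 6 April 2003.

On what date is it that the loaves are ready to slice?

The levain is mixed: Mar 27, 2003.
The bulk ferment begins: Mar 27, 2003 + 11 days = Apr 7, 2003.
Shaping is done: Apr 7, 2003 + 23 days = Apr 30, 2003.
The loaves go into the oven: Apr 30, 2003 + 7 weeks = Jun 18, 2003.
The levain peaks: Apr 6, 2003.
Cold retard begins: Apr 6, 2003 + 4 weeks = May 4, 2003.
Both prerequisites met — the loaves go into the oven (Jun 18, 2003), cold retard begins (May 4, 2003); the later is Jun 18, 2003.
The loaves are ready to slice: Jun 18, 2003 + 16 days = Jul 4, 2003.

4 July 2003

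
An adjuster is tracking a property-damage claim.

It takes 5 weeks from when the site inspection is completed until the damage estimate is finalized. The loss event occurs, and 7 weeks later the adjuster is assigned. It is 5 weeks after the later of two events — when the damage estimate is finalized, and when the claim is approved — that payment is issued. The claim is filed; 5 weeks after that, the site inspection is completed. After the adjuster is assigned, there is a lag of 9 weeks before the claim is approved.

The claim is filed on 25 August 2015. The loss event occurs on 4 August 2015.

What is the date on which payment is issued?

29 December 2015

The claim is filed: Aug 25, 2015.
The site inspection is completed: Aug 25, 2015 + 5 weeks = Sep 29, 2015.
The damage estimate is finalized: Sep 29, 2015 + 5 weeks = Nov 3, 2015.
The loss event occurs: Aug 4, 2015.
The adjuster is assigned: Aug 4, 2015 + 7 weeks = Sep 22, 2015.
The claim is approved: Sep 22, 2015 + 9 weeks = Nov 24, 2015.
Both prerequisites met — the damage estimate is finalized (Nov 3, 2015), the claim is approved (Nov 24, 2015); the later is Nov 24, 2015.
Payment is issued: Nov 24, 2015 + 5 weeks = Dec 29, 2015.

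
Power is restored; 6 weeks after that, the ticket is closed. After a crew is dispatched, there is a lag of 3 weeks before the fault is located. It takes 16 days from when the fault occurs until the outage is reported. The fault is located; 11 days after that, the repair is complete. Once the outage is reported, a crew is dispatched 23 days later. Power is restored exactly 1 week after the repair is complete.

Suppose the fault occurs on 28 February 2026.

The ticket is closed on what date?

The fault occurs: Feb 28, 2026.
The outage is reported: Feb 28, 2026 + 16 days = Mar 16, 2026.
A crew is dispatched: Mar 16, 2026 + 23 days = Apr 8, 2026.
The fault is located: Apr 8, 2026 + 3 weeks = Apr 29, 2026.
The repair is complete: Apr 29, 2026 + 11 days = May 10, 2026.
Power is restored: May 10, 2026 + 1 week = May 17, 2026.
The ticket is closed: May 17, 2026 + 6 weeks = Jun 28, 2026.

28 June 2026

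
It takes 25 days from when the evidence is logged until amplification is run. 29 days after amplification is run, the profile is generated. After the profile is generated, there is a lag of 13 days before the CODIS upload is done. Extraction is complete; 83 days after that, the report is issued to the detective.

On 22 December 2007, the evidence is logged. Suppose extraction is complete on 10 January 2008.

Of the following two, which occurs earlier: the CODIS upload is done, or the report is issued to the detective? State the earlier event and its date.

The evidence is logged: Dec 22, 2007.
Amplification is run: Dec 22, 2007 + 25 days = Jan 16, 2008.
The profile is generated: Jan 16, 2008 + 29 days = Feb 14, 2008.
The CODIS upload is done: Feb 14, 2008 + 13 days = Feb 27, 2008.
Extraction is complete: Jan 10, 2008.
The report is issued to the detective: Jan 10, 2008 + 83 days = Apr 2, 2008.
Comparing: the CODIS upload is done on Feb 27, 2008 vs the report is issued to the detective on Apr 2, 2008. Earlier: the CODIS upload is done.

The CODIS upload is done — 27 February 2008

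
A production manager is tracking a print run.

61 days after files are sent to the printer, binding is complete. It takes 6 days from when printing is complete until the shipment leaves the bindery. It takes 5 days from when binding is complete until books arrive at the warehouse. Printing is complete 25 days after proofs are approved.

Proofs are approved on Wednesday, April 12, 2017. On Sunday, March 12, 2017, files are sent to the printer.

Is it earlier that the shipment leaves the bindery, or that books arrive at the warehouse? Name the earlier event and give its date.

The shipment leaves the bindery — Saturday, May 13, 2017

Proofs are approved: Apr 12, 2017.
Printing is complete: Apr 12, 2017 + 25 days = May 7, 2017.
The shipment leaves the bindery: May 7, 2017 + 6 days = May 13, 2017.
Files are sent to the printer: Mar 12, 2017.
Binding is complete: Mar 12, 2017 + 61 days = May 12, 2017.
Books arrive at the warehouse: May 12, 2017 + 5 days = May 17, 2017.
Comparing: the shipment leaves the bindery on May 13, 2017 vs books arrive at the warehouse on May 17, 2017. Earlier: the shipment leaves the bindery.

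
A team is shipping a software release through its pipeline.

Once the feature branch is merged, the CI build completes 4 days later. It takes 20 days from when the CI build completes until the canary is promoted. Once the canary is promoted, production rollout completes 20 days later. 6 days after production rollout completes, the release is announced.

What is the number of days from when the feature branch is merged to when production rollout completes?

44 days

Causal path: the feature branch is merged → the CI build completes → the canary is promoted → production rollout completes.
Total delay along the path: 4 + 20 + 20 = 44 days.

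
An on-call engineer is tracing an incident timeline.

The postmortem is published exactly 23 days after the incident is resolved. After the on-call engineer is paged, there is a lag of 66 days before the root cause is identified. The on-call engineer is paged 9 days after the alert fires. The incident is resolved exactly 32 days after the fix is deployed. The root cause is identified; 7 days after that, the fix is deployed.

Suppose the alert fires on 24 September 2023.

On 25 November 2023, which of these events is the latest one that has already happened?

The alert fires: Sep 24, 2023.
The on-call engineer is paged: Sep 24, 2023 + 9 days = Oct 3, 2023.
The root cause is identified: Oct 3, 2023 + 66 days = Dec 8, 2023.
The fix is deployed: Dec 8, 2023 + 7 days = Dec 15, 2023.
The incident is resolved: Dec 15, 2023 + 32 days = Jan 16, 2024.
The postmortem is published: Jan 16, 2024 + 23 days = Feb 8, 2024.
Nov 25, 2023 falls between when the on-call engineer is paged (Oct 3, 2023) and when the root cause is identified (Dec 8, 2023).

The on-call engineer is paged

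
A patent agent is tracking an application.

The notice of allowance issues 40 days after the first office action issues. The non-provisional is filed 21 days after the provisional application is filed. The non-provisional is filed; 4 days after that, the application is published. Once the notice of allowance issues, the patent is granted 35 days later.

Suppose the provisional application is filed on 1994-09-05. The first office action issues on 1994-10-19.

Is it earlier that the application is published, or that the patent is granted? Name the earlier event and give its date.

The application is published — 1994-09-30

The provisional application is filed: Sep 5, 1994.
The non-provisional is filed: Sep 5, 1994 + 21 days = Sep 26, 1994.
The application is published: Sep 26, 1994 + 4 days = Sep 30, 1994.
The first office action issues: Oct 19, 1994.
The notice of allowance issues: Oct 19, 1994 + 40 days = Nov 28, 1994.
The patent is granted: Nov 28, 1994 + 35 days = Jan 2, 1995.
Comparing: the application is published on Sep 30, 1994 vs the patent is granted on Jan 2, 1995. Earlier: the application is published.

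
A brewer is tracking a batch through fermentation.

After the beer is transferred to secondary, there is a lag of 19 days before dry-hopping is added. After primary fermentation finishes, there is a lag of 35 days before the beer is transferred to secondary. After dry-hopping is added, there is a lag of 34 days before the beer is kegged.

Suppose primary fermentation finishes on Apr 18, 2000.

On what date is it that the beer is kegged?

Primary fermentation finishes: Apr 18, 2000.
The beer is transferred to secondary: Apr 18, 2000 + 35 days = May 23, 2000.
Dry-hopping is added: May 23, 2000 + 19 days = Jun 11, 2000.
The beer is kegged: Jun 11, 2000 + 34 days = Jul 15, 2000.

Jul 15, 2000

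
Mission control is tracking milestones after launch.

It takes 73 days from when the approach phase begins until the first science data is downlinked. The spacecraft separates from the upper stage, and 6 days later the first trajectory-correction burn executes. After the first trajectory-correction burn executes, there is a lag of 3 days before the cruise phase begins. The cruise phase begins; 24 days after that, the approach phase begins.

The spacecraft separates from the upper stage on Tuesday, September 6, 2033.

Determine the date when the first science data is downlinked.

The spacecraft separates from the upper stage: Sep 6, 2033.
The first trajectory-correction burn executes: Sep 6, 2033 + 6 days = Sep 12, 2033.
The cruise phase begins: Sep 12, 2033 + 3 days = Sep 15, 2033.
The approach phase begins: Sep 15, 2033 + 24 days = Oct 9, 2033.
The first science data is downlinked: Oct 9, 2033 + 73 days = Dec 21, 2033.

Wednesday, December 21, 2033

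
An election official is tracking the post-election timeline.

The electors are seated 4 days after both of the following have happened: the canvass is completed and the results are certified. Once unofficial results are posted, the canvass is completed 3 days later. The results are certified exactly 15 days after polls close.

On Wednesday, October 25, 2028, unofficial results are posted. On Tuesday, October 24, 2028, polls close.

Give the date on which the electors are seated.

Sunday, November 12, 2028

Unofficial results are posted: Oct 25, 2028.
The canvass is completed: Oct 25, 2028 + 3 days = Oct 28, 2028.
Polls close: Oct 24, 2028.
The results are certified: Oct 24, 2028 + 15 days = Nov 8, 2028.
Both prerequisites met — the canvass is completed (Oct 28, 2028), the results are certified (Nov 8, 2028); the later is Nov 8, 2028.
The electors are seated: Nov 8, 2028 + 4 days = Nov 12, 2028.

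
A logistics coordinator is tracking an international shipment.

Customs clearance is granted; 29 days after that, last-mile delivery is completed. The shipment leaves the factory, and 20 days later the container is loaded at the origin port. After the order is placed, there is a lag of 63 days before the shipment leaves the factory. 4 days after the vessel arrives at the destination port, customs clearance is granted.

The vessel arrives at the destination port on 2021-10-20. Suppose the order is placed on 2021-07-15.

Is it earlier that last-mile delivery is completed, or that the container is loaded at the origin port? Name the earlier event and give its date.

The vessel arrives at the destination port: Oct 20, 2021.
Customs clearance is granted: Oct 20, 2021 + 4 days = Oct 24, 2021.
Last-mile delivery is completed: Oct 24, 2021 + 29 days = Nov 22, 2021.
The order is placed: Jul 15, 2021.
The shipment leaves the factory: Jul 15, 2021 + 63 days = Sep 16, 2021.
The container is loaded at the origin port: Sep 16, 2021 + 20 days = Oct 6, 2021.
Comparing: last-mile delivery is completed on Nov 22, 2021 vs the container is loaded at the origin port on Oct 6, 2021. Earlier: the container is loaded at the origin port.

The container is loaded at the origin port — 2021-10-06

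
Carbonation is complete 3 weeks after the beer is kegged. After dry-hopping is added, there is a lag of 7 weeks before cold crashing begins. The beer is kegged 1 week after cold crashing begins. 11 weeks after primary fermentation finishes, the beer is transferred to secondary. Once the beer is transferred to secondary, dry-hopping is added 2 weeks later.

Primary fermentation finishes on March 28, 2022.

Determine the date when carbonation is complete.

Primary fermentation finishes: Mar 28, 2022.
The beer is transferred to secondary: Mar 28, 2022 + 11 weeks = Jun 13, 2022.
Dry-hopping is added: Jun 13, 2022 + 2 weeks = Jun 27, 2022.
Cold crashing begins: Jun 27, 2022 + 7 weeks = Aug 15, 2022.
The beer is kegged: Aug 15, 2022 + 1 week = Aug 22, 2022.
Carbonation is complete: Aug 22, 2022 + 3 weeks = Sep 12, 2022.

September 12, 2022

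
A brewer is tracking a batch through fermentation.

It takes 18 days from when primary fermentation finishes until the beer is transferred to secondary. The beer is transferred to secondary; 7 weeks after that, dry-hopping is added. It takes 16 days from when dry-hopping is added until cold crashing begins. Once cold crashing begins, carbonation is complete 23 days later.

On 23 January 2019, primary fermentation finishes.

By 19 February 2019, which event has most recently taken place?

The beer is transferred to secondary

Primary fermentation finishes: Jan 23, 2019.
The beer is transferred to secondary: Jan 23, 2019 + 18 days = Feb 10, 2019.
Dry-hopping is added: Feb 10, 2019 + 7 weeks = Mar 31, 2019.
Cold crashing begins: Mar 31, 2019 + 16 days = Apr 16, 2019.
Carbonation is complete: Apr 16, 2019 + 23 days = May 9, 2019.
Feb 19, 2019 falls between when the beer is transferred to secondary (Feb 10, 2019) and when dry-hopping is added (Mar 31, 2019).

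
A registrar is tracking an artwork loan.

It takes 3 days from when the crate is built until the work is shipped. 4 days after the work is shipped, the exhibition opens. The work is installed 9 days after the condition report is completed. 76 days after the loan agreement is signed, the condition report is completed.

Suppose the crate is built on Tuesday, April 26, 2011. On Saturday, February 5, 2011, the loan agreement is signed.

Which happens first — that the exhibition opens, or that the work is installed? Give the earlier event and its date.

The crate is built: Apr 26, 2011.
The work is shipped: Apr 26, 2011 + 3 days = Apr 29, 2011.
The exhibition opens: Apr 29, 2011 + 4 days = May 3, 2011.
The loan agreement is signed: Feb 5, 2011.
The condition report is completed: Feb 5, 2011 + 76 days = Apr 22, 2011.
The work is installed: Apr 22, 2011 + 9 days = May 1, 2011.
Comparing: the exhibition opens on May 3, 2011 vs the work is installed on May 1, 2011. Earlier: the work is installed.

The work is installed — Sunday, May 1, 2011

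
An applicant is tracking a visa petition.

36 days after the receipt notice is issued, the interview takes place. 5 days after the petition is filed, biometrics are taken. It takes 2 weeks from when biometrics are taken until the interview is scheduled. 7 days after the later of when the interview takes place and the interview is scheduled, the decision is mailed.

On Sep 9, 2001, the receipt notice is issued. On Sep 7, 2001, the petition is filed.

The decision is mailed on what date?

Oct 22, 2001

The receipt notice is issued: Sep 9, 2001.
The interview takes place: Sep 9, 2001 + 36 days = Oct 15, 2001.
The petition is filed: Sep 7, 2001.
Biometrics are taken: Sep 7, 2001 + 5 days = Sep 12, 2001.
The interview is scheduled: Sep 12, 2001 + 2 weeks = Sep 26, 2001.
Both prerequisites met — the interview takes place (Oct 15, 2001), the interview is scheduled (Sep 26, 2001); the later is Oct 15, 2001.
The decision is mailed: Oct 15, 2001 + 7 days = Oct 22, 2001.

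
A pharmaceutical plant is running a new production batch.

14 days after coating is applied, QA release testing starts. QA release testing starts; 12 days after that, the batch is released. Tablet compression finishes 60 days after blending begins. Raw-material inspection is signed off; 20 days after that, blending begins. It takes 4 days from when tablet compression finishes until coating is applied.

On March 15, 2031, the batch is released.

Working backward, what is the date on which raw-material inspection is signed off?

The batch is released: Mar 15, 2031.
QA release testing starts: Mar 15, 2031 − 12 days = Mar 3, 2031.
Coating is applied: Mar 3, 2031 − 14 days = Feb 17, 2031.
Tablet compression finishes: Feb 17, 2031 − 4 days = Feb 13, 2031.
Blending begins: Feb 13, 2031 − 60 days = Dec 15, 2030.
Raw-material inspection is signed off: Dec 15, 2030 − 20 days = Nov 25, 2030.

November 25, 2030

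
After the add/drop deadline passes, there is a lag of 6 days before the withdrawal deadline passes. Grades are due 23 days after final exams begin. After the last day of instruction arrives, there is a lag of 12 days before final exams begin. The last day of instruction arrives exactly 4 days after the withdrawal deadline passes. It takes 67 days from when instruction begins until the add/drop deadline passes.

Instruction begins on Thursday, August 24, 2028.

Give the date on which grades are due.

Instruction begins: Aug 24, 2028.
The add/drop deadline passes: Aug 24, 2028 + 67 days = Oct 30, 2028.
The withdrawal deadline passes: Oct 30, 2028 + 6 days = Nov 5, 2028.
The last day of instruction arrives: Nov 5, 2028 + 4 days = Nov 9, 2028.
Final exams begin: Nov 9, 2028 + 12 days = Nov 21, 2028.
Grades are due: Nov 21, 2028 + 23 days = Dec 14, 2028.

Thursday, December 14, 2028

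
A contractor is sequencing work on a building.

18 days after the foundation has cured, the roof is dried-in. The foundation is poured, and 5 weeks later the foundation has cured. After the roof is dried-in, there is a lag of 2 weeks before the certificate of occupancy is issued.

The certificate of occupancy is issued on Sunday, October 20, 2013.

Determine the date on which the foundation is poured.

The certificate of occupancy is issued: Oct 20, 2013.
The roof is dried-in: Oct 20, 2013 − 2 weeks = Oct 6, 2013.
The foundation has cured: Oct 6, 2013 − 18 days = Sep 18, 2013.
The foundation is poured: Sep 18, 2013 − 5 weeks = Aug 14, 2013.

Wednesday, August 14, 2013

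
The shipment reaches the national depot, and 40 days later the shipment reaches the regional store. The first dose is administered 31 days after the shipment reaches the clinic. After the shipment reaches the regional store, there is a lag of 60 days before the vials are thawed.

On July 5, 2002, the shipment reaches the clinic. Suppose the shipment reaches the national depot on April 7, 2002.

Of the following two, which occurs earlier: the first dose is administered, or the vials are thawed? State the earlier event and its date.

The vials are thawed — July 16, 2002

The shipment reaches the clinic: Jul 5, 2002.
The first dose is administered: Jul 5, 2002 + 31 days = Aug 5, 2002.
The shipment reaches the national depot: Apr 7, 2002.
The shipment reaches the regional store: Apr 7, 2002 + 40 days = May 17, 2002.
The vials are thawed: May 17, 2002 + 60 days = Jul 16, 2002.
Comparing: the first dose is administered on Aug 5, 2002 vs the vials are thawed on Jul 16, 2002. Earlier: the vials are thawed.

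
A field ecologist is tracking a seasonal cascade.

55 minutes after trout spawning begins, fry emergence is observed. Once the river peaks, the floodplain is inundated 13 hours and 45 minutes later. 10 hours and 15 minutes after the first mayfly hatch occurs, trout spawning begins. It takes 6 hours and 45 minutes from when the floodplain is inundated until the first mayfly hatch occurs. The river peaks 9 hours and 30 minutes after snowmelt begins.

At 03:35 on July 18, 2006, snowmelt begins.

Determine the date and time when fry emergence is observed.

20:45 on July 19, 2006

Snowmelt begins: 03:35 Jul 18, 2006.
The river peaks: 03:35 Jul 18, 2006 + 9h30m = 13:05 Jul 18, 2006.
The floodplain is inundated: 13:05 Jul 18, 2006 + 13h45m = 02:50 Jul 19, 2006.
The first mayfly hatch occurs: 02:50 Jul 19, 2006 + 6h45m = 09:35 Jul 19, 2006.
Trout spawning begins: 09:35 Jul 19, 2006 + 10h15m = 19:50 Jul 19, 2006.
Fry emergence is observed: 19:50 Jul 19, 2006 + 55m = 20:45 Jul 19, 2006.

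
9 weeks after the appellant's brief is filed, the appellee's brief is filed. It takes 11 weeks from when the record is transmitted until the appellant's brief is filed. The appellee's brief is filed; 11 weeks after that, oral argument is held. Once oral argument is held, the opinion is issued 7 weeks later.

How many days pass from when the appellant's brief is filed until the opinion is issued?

189 days

Causal path: the appellant's brief is filed → the appellee's brief is filed → oral argument is held → the opinion is issued.
Total delay along the path: 9 + 11 + 7 weeks = 27 weeks = 189 days.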